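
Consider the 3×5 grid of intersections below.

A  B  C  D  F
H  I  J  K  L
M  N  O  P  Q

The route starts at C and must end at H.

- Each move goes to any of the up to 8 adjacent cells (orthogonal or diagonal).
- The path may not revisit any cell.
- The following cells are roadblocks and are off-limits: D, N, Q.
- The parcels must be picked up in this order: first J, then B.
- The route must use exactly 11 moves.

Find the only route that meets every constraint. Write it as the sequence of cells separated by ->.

C -> K -> F -> L -> P -> O -> J -> B -> A -> I -> M -> H

The waypoints must appear in the order J, B, with no cell reused.
Route from C: down-right to K, up-right to F, down to L, down-left to P, left to O, up to J, up-left to B, left to A, down-right to I, down-left to M, up to H — 11 moves in all.
Check: order respected (J at step 6, B at step 7); 11 moves as required.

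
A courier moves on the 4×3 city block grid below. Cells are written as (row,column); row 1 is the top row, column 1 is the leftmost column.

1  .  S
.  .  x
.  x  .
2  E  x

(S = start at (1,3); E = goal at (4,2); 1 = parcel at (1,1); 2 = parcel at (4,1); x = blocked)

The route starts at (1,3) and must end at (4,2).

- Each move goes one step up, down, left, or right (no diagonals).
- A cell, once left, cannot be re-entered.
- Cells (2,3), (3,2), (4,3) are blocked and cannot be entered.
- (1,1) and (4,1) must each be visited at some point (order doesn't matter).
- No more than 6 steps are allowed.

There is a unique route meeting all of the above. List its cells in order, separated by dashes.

The 6-move cap with required stops at (1,1), (4,1) leaves no slack for detours.
Route from (1,3): 2× left (reaching (1,1)), 3× down (reaching (4,1)), right to (4,2) — 6 moves in all.
Check: all required cells visited; 6 ≤ 6 moves.

(1,3) - (1,2) - (1,1) - (2,1) - (3,1) - (4,1) - (4,2)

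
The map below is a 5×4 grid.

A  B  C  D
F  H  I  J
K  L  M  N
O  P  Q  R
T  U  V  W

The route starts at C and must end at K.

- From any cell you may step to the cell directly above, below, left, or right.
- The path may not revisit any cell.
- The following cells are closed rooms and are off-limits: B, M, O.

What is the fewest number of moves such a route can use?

The Manhattan distance from C to K is |1−3| + |3−1| = 4, so at least 4 moves are needed.
A route of 4 moves achieves this: C → I → H → L → K.
Since 4 matches the lower bound, it is optimal.

4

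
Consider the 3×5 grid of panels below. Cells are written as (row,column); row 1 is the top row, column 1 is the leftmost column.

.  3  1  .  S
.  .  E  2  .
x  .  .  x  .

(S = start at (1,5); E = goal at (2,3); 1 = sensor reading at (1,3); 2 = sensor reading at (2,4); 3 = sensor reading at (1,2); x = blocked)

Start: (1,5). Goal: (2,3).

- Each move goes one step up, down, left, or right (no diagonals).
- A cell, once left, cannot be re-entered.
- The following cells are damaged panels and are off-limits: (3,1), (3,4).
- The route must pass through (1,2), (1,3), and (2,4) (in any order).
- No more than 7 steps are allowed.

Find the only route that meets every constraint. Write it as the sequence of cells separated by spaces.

(1,5) (2,5) (2,4) (1,4) (1,3) (1,2) (2,2) (2,3)

Any route must reach (1,2), (1,3), and (2,4) and still end at (2,3) within 7 moves, so the order of the required stops is forced.
Route from (1,5): down to (2,5), left to (2,4), up to (1,4), 2× left (reaching (1,2)), down to (2,2), right to (2,3) — 7 moves in all.
Check: all required cells visited; 7 ≤ 7 moves.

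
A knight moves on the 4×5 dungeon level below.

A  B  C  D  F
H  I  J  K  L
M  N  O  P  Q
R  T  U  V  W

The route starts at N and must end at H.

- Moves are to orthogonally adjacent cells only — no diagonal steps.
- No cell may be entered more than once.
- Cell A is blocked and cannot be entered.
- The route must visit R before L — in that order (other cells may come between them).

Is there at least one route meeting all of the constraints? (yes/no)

One route that works: N → M → R → T → U → O → P → Q → L → K → J → I → H.

yes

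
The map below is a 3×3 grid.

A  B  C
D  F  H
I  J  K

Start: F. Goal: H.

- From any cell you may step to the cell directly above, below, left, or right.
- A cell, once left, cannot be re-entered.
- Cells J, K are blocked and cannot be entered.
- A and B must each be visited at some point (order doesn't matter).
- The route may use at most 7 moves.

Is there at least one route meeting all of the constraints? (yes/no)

yes

One route that works: F → D → A → B → C → H.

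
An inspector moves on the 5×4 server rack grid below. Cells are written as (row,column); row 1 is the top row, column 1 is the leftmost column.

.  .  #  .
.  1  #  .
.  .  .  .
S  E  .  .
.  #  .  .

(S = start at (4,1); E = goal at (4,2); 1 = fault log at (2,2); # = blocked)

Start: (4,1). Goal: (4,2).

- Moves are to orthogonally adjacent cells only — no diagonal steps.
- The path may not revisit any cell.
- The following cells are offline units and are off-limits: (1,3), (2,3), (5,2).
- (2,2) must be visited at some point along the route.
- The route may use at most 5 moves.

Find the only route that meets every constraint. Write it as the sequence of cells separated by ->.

The 5-move cap with required stops at (2,2) leaves no slack for detours.
Route from (4,1): up 2 to (2,1), right 1 to (2,2), down 2 to (4,2) — 5 moves in all.
Check: all required cells visited; 5 ≤ 5 moves.

(4,1) -> (3,1) -> (2,1) -> (2,2) -> (3,2) -> (4,2)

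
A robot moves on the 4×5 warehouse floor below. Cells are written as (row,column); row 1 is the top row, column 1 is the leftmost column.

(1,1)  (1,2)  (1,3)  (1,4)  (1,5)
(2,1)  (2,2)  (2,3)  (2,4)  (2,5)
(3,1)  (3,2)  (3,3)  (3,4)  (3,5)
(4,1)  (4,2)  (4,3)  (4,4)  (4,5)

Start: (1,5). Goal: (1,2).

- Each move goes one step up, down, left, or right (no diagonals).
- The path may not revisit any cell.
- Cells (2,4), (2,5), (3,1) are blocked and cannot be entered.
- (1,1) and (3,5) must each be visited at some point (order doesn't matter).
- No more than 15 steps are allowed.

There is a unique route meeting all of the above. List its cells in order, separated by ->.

(1,5) -> (1,4) -> (1,3) -> (2,3) -> (3,3) -> (3,4) -> (3,5) -> (4,5) -> (4,4) -> (4,3) -> (4,2) -> (3,2) -> (2,2) -> (2,1) -> (1,1) -> (1,2)

The 15-move cap with required stops at (1,1), (3,5) leaves no slack for detours.
Route from (1,5): 2× left (reaching (1,3)), 2× down (reaching (3,3)), 2× right (reaching (3,5)), down to (4,5), 3× left (reaching (4,2)), 2× up (reaching (2,2)), left to (2,1), up to (1,1), right to (1,2) — 15 moves in all.
Check: all required cells visited; 15 ≤ 15 moves.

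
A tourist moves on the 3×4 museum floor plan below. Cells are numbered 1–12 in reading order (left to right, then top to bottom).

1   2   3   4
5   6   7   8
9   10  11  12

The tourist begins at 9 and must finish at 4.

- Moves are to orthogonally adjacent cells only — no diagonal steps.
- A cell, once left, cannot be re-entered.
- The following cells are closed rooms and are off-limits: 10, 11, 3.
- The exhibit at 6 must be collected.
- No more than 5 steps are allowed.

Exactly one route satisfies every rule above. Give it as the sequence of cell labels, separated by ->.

The budget equals the shortest possible length, so every move has to be on a shortest route through the required cells.
Route from 9: up to 5, 3× right (reaching 8), up to 4 — 5 moves in all.
Check: all required cells visited; 5 ≤ 5 moves.

9 -> 5 -> 6 -> 7 -> 8 -> 4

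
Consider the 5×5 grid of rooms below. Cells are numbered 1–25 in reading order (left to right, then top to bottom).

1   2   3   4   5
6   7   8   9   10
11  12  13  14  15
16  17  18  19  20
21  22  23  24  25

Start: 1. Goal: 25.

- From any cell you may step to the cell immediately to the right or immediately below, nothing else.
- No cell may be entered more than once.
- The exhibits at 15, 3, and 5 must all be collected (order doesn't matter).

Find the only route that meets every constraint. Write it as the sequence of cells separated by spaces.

1 2 3 4 5 10 15 20 25

Moves only go right or down, so the column and row indices never decrease.
Route from 1: right 4 to 5, down 4 to 25 — 8 moves in all.
Check: all required cells visited.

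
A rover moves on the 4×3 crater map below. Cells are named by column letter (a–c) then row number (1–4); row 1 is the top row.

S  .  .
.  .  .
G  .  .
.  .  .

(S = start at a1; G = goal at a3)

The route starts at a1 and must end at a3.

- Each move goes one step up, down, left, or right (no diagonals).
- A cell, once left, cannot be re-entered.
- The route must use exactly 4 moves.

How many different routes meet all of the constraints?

Need simple routes of exactly 4 moves from a1 to a3 (Manhattan distance 2, so 1 moves are spent on a detour and 1 undoing it).
Enumerating: a1 a2 b2 b3 a3 | a1 b1 b2 b3 a3 | a1 b1 b2 a2 a3.
That gives 3 routes.

3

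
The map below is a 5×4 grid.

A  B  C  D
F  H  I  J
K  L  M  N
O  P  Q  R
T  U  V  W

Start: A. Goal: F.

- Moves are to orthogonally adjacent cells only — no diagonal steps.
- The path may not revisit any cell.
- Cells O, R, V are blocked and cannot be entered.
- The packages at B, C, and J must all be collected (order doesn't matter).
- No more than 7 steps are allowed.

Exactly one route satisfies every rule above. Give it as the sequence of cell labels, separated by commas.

A, B, C, D, J, I, H, F

Any route must reach B, C, and J and still end at F within 7 moves, so the order of the required stops is forced.
Route from A: 3× right (reaching D), down to J, 3× left (reaching F) — 7 moves in all.
Check: all required cells visited; 7 ≤ 7 moves.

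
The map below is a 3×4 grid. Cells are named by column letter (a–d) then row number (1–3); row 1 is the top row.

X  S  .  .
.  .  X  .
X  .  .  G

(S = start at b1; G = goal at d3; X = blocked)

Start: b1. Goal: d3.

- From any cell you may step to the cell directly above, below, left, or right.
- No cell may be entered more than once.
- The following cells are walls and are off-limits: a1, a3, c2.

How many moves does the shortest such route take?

4

The Manhattan distance from b1 to d3 is |1−3| + |2−4| = 4, so at least 4 moves are needed.
A route of 4 moves achieves this: b1 → b2 → b3 → c3 → d3.
Since 4 matches the lower bound, it is optimal.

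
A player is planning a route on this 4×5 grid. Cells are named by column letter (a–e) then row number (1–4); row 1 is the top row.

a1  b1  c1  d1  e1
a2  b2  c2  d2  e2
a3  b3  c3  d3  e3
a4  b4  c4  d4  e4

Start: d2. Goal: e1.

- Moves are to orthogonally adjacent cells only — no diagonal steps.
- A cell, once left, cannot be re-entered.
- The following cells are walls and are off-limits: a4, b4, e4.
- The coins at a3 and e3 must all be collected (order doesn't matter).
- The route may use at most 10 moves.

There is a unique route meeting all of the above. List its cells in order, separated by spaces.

The budget equals the shortest possible length, so every move has to be on a shortest route through the required cells.
Route from d2: 3× left (reaching a2), down to a3, 4× right (reaching e3), 2× up (reaching e1) — 10 moves in all.
Check: all required cells visited; 10 ≤ 10 moves.

d2 c2 b2 a2 a3 b3 c3 d3 e3 e2 e1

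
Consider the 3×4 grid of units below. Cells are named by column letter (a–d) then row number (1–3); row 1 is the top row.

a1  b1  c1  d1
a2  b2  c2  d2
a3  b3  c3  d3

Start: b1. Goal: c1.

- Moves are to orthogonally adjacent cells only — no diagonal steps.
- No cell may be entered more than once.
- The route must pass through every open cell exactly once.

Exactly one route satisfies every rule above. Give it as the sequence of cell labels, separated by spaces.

Need to visit all 12 open cells exactly once, starting at b1 and ending at c1.
Cell d3 has only two open neighbours (d2 and c3), so the path must pass straight through it: one of those is the cell it's entered from and the other is where it exits.
Route from b1: left to a1, 2× down (reaching a3), right to b3, up to b2, right to c2, down to c3, right to d3, 2× up (reaching d1), left to c1 — 11 moves in all.
Check: all 12 open cells covered.

b1 a1 a2 a3 b3 b2 c2 c3 d3 d2 d1 c1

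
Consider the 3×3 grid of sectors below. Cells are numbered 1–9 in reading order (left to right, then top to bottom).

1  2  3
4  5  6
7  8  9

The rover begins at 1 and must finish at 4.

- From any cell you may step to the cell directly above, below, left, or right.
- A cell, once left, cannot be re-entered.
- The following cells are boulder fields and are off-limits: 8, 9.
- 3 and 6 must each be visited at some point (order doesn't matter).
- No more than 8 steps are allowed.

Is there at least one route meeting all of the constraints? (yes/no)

yes

One route that works: 1 → 2 → 3 → 6 → 5 → 4.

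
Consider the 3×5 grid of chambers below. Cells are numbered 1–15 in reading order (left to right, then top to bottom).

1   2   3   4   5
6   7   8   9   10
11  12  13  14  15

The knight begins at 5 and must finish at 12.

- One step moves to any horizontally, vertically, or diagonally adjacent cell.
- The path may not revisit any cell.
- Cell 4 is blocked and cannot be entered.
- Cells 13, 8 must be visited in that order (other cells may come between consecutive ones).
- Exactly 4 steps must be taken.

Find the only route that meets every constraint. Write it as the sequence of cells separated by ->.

5 -> 9 -> 13 -> 8 -> 12

The waypoints must appear in the order 13, 8, with no cell reused.
Route from 5: 2× down-left (reaching 13), up to 8, down-left to 12 — 4 moves in all.
Check: order respected (13 at step 2, 8 at step 3); 4 moves as required.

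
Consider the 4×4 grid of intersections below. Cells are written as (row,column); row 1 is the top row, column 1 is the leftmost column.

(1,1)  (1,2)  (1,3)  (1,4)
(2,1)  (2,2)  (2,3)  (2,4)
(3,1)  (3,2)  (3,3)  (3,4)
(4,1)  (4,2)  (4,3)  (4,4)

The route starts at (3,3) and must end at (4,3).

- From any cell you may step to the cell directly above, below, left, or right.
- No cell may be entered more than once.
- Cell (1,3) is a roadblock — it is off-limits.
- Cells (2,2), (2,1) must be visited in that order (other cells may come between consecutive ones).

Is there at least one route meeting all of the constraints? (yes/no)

yes

One route that works: (3,3) → (2,3) → (2,2) → (2,1) → (3,1) → (4,1) → (4,2) → (4,3).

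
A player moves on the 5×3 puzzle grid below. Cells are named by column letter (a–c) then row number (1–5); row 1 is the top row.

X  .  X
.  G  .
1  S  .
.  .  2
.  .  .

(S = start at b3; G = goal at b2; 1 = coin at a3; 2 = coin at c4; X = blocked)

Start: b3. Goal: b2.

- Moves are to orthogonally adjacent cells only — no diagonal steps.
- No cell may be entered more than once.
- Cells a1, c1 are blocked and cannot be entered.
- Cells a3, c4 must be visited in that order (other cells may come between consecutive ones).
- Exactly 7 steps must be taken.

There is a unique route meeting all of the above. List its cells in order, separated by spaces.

The waypoints must appear in the order a3, c4, with no cell reused.
Route from b3: left 1 to a3, down 1 to a4, right 2 to c4, up 2 to c2, left 1 to b2 — 7 moves in all.
Check: order respected (1 at step 1, 2 at step 4); 7 moves as required.

b3 a3 a4 b4 c4 c3 c2 b2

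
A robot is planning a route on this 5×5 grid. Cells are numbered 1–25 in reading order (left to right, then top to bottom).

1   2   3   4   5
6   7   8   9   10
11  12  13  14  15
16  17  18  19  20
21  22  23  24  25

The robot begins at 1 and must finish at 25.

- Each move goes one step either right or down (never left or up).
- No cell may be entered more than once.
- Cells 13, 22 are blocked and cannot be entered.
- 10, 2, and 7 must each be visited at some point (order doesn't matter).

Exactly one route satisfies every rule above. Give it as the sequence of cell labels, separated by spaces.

1 2 7 8 9 10 15 20 25

Moves only go right or down, so the column and row indices never decrease.
Route from 1: right 1 to 2, down 1 to 7, right 3 to 10, down 3 to 25 — 8 moves in all.
Check: all required cells visited.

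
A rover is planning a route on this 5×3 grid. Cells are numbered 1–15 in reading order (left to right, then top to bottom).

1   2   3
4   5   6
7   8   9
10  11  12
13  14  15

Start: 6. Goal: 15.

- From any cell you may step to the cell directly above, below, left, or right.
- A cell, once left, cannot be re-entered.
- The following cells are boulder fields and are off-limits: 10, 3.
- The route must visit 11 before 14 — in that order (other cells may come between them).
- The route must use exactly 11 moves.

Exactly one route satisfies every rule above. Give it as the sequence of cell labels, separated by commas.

The waypoints must appear in the order 11, 14, with no cell reused.
Route from 6: left to 5, up to 2, left to 1, 2× down (reaching 7), 2× right (reaching 9), down to 12, left to 11, down to 14, right to 15 — 11 moves in all.
Check: order respected (11 at step 9, 14 at step 10); 11 moves as required.

6, 5, 2, 1, 4, 7, 8, 9, 12, 11, 14, 15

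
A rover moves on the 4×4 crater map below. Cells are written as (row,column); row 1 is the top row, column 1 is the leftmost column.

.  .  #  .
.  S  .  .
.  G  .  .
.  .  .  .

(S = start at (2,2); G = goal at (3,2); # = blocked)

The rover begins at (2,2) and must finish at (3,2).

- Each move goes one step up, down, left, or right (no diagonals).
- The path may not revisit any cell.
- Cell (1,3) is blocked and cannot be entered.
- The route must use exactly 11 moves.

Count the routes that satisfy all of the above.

Need simple routes of exactly 11 moves from (2,2) to (3,2) (Manhattan distance 1, so 5 moves are spent on a detour and 5 undoing it).
Enumerating: (2,2) (1,2) (1,1) (2,1) (3,1) (4,1) (4,2) (4,3) (4,4) (3,4) (3,3) (3,2) | (2,2) (2,1) (3,1) (4,1) (4,2) (4,3) (4,4) (3,4) (2,4) (2,3) (3,3) (3,2).
That gives 2 routes.

2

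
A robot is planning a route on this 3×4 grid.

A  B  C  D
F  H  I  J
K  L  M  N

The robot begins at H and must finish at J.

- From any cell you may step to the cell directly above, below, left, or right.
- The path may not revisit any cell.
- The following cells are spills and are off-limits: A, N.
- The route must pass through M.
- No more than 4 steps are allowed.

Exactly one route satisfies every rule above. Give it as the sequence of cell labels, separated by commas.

Any route must reach M and still end at J within 4 moves, so the order of the required stops is forced.
Route from H: down to L, right to M, up to I, right to J — 4 moves in all.
Check: all required cells visited; 4 ≤ 4 moves.

H, L, M, I, J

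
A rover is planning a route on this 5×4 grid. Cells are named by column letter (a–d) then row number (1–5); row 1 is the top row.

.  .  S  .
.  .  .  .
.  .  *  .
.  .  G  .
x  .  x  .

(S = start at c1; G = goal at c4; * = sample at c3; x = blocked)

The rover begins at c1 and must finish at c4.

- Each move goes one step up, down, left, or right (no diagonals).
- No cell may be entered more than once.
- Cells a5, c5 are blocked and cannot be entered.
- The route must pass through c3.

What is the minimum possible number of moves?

3

Any route passes through c3 somewhere between c1 and c4. Summing Manhattan distances along the two legs (c1 → c3 → c4) gives a lower bound of 2 + 1 = 3 moves.
A route of 3 moves achieves this: c1 → c2 → c3 → c4.
Since 3 matches the lower bound, it is optimal.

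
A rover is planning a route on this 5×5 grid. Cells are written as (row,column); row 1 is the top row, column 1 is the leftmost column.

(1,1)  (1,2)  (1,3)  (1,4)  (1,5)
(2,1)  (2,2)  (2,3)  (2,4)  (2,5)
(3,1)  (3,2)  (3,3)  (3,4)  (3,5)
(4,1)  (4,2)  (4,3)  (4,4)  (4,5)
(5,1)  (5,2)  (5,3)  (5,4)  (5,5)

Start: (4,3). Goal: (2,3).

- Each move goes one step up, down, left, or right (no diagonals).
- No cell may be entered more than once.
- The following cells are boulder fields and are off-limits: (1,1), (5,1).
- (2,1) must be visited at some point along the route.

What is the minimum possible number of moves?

Any route passes through (2,1) somewhere between (4,3) and (2,3). Summing Manhattan distances along the two legs ((4,3) → (2,1) → (2,3)) gives a lower bound of 4 + 2 = 6 moves.
A route of 6 moves achieves this: (4,3) → (3,3) → (3,2) → (3,1) → (2,1) → (2,2) → (2,3).
Since 6 matches the lower bound, it is optimal.

6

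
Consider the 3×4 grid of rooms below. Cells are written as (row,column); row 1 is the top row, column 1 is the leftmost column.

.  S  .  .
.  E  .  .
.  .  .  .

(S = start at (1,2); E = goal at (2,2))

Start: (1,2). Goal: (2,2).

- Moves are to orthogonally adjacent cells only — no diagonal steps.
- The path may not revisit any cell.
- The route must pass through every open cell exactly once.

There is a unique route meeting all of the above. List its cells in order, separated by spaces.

Need to visit all 12 open cells exactly once, starting at (1,2) and ending at (2,2).
Cell (1,1) has only two open neighbours ((2,1) and (1,2)), so the path must pass straight through it: one of those is the cell it's entered from and the other is where it exits.
Route from (1,2): left 1 to (1,1), down 2 to (3,1), right 3 to (3,4), up 2 to (1,4), left 1 to (1,3), down 1 to (2,3), left 1 to (2,2) — 11 moves in all.
Check: all 12 open cells covered.

(1,2) (1,1) (2,1) (3,1) (3,2) (3,3) (3,4) (2,4) (1,4) (1,3) (2,3) (2,2)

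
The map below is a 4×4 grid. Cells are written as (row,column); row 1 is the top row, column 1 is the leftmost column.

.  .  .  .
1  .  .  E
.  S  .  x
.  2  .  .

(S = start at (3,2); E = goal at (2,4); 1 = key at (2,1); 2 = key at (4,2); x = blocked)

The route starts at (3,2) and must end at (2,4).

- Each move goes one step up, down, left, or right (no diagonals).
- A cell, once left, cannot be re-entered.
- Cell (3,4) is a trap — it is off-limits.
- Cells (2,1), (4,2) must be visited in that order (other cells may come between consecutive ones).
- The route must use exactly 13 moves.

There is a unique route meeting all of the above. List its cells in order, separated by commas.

(3,2), (2,2), (1,2), (1,1), (2,1), (3,1), (4,1), (4,2), (4,3), (3,3), (2,3), (1,3), (1,4), (2,4)

The waypoints must appear in the order (2,1), (4,2), with no cell reused.
Route from (3,2): up 2 to (1,2), left 1 to (1,1), down 3 to (4,1), right 2 to (4,3), up 3 to (1,3), right 1 to (1,4), down 1 to (2,4) — 13 moves in all.
Check: order respected (1 at step 4, 2 at step 7); 13 moves as required.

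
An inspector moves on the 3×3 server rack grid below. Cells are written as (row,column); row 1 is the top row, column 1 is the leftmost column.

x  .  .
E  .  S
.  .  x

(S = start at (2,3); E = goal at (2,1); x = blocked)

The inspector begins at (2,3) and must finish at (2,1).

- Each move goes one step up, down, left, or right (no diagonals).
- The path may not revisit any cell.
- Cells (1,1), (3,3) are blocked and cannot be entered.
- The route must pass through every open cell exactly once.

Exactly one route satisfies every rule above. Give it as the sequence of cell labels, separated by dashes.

(2,3) - (1,3) - (1,2) - (2,2) - (3,2) - (3,1) - (2,1)

Need to visit all 7 open cells exactly once, starting at (2,3) and ending at (2,1).
Cell (1,2) has only two open neighbours ((2,2) and (1,3)), so the path must pass straight through it: one of those is the cell it's entered from and the other is where it exits.
Route from (2,3): up to (1,3), left to (1,2), 2× down (reaching (3,2)), left to (3,1), up to (2,1) — 6 moves in all.
Check: all 7 open cells covered.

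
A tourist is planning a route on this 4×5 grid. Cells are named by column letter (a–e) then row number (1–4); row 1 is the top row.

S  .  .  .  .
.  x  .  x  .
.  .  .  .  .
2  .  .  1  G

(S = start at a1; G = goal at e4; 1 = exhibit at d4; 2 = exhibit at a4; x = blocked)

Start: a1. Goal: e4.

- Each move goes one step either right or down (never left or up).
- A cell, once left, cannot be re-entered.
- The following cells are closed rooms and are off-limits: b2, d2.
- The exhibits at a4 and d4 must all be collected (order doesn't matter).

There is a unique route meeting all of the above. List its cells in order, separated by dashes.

Moves only go right or down, so the column and row indices never decrease.
Route from a1: 3× down (reaching a4), 4× right (reaching e4) — 7 moves in all.
Check: all required cells visited.

a1 - a2 - a3 - a4 - b4 - c4 - d4 - e4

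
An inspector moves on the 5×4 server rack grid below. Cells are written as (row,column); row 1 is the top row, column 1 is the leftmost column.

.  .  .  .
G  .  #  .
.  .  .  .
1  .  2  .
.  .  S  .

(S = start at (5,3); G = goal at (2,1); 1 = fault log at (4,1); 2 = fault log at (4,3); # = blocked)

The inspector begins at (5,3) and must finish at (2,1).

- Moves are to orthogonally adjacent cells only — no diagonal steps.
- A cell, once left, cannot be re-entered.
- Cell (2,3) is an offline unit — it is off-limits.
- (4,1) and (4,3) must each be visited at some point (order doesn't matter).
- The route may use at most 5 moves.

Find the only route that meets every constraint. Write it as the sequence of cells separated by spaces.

(5,3) (4,3) (4,2) (4,1) (3,1) (2,1)

The 5-move cap with required stops at (4,1), (4,3) leaves no slack for detours.
Route from (5,3): up 1 to (4,3), left 2 to (4,1), up 2 to (2,1) — 5 moves in all.
Check: all required cells visited; 5 ≤ 5 moves.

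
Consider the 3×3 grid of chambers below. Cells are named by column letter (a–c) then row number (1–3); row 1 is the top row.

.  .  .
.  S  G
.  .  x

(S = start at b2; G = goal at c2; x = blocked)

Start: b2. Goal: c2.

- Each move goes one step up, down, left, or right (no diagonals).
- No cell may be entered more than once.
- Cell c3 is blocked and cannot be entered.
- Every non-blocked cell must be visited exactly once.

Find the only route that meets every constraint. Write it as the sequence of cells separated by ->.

Need to visit all 8 open cells exactly once, starting at b2 and ending at c2.
Cell c1 has only two open neighbours (c2 and b1), so the path must pass straight through it: one of those is the cell it's entered from and the other is where it exits.
Route from b2: down 1 to b3, left 1 to a3, up 2 to a1, right 2 to c1, down 1 to c2 — 7 moves in all.
Check: all 8 open cells covered.

b2 -> b3 -> a3 -> a2 -> a1 -> b1 -> c1 -> c2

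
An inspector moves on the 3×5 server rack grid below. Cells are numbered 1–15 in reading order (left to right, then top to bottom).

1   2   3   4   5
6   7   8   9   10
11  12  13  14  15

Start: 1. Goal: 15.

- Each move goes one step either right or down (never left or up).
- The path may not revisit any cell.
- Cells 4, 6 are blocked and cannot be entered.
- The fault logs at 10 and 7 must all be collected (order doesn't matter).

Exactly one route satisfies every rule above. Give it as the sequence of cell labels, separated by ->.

Moves only go right or down, so the column and row indices never decrease.
Route from 1: right to 2, down to 7, 3× right (reaching 10), down to 15 — 6 moves in all.
Check: all required cells visited.

1 -> 2 -> 7 -> 8 -> 9 -> 10 -> 15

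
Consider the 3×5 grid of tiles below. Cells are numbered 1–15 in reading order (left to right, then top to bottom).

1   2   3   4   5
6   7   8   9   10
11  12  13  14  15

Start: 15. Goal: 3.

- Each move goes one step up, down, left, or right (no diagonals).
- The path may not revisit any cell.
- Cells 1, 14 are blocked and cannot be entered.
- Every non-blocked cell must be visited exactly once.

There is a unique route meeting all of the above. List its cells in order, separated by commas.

Need to visit all 13 open cells exactly once, starting at 15 and ending at 3.
Cell 5 has only two open neighbours (10 and 4), so the path must pass straight through it: one of those is the cell it's entered from and the other is where it exits.
Route from 15: up 2 to 5, left 1 to 4, down 1 to 9, left 1 to 8, down 1 to 13, left 2 to 11, up 1 to 6, right 1 to 7, up 1 to 2, right 1 to 3 — 12 moves in all.
Check: all 13 open cells covered.

15, 10, 5, 4, 9, 8, 13, 12, 11, 6, 7, 2, 3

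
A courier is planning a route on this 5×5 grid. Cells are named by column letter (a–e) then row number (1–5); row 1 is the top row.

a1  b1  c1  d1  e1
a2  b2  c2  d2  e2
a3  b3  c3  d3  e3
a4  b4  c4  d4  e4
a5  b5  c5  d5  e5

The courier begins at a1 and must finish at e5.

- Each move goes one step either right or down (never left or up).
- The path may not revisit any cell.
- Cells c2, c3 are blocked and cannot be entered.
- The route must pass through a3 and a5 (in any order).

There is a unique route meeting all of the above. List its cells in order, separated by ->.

Moves only go right or down, so the column and row indices never decrease.
Route from a1: down 4 to a5, right 4 to e5 — 8 moves in all.
Check: all required cells visited.

a1 -> a2 -> a3 -> a4 -> a5 -> b5 -> c5 -> d5 -> e5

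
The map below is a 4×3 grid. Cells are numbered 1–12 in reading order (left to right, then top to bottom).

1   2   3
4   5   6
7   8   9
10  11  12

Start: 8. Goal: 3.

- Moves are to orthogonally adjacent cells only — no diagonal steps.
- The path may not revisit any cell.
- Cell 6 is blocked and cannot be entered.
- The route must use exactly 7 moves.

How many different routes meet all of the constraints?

Need simple routes of exactly 7 moves from 8 to 3 (Manhattan distance 3, so 2 moves are spent on a detour and 2 undoing it).
Enumerating: 8 11 10 7 4 1 2 3 | 8 11 10 7 4 5 2 3.
That gives 2 routes.

2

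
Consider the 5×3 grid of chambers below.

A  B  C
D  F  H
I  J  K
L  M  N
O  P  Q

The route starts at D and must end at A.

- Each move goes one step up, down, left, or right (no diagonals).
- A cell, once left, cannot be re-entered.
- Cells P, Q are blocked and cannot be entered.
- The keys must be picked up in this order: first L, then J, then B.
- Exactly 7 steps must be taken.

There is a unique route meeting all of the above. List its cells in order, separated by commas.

D, I, L, M, J, F, B, A

The waypoints must appear in the order L, J, B, with no cell reused.
Route from D: 2× down (reaching L), right to M, 3× up (reaching B), left to A — 7 moves in all.
Check: order respected (L at step 2, J at step 4, B at step 6); 7 moves as required.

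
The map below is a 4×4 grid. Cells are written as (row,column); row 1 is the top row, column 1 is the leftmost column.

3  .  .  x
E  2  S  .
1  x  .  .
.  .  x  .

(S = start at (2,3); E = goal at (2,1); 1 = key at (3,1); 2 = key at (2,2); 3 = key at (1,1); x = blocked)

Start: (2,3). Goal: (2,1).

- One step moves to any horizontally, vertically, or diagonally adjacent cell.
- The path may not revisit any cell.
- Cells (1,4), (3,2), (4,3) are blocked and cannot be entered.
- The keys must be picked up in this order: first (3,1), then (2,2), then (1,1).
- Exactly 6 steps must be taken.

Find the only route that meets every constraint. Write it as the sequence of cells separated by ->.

(2,3) -> (3,3) -> (4,2) -> (3,1) -> (2,2) -> (1,1) -> (2,1)

The waypoints must appear in the order (3,1), (2,2), (1,1), with no cell reused.
Route from (2,3): down to (3,3), down-left to (4,2), up-left to (3,1), up-right to (2,2), up-left to (1,1), down to (2,1) — 6 moves in all.
Check: order respected (1 at step 3, 2 at step 4, 3 at step 5); 6 moves as required.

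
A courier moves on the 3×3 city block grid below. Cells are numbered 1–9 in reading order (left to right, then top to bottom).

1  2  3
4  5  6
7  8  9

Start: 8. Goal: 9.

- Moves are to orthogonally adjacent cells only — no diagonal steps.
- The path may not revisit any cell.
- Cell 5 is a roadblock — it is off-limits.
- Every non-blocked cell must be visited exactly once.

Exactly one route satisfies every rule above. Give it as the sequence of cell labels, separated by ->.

Need to visit all 8 open cells exactly once, starting at 8 and ending at 9.
Route from 8: left to 7, 2× up (reaching 1), 2× right (reaching 3), 2× down (reaching 9) — 7 moves in all.
Check: all 8 open cells covered.

8 -> 7 -> 4 -> 1 -> 2 -> 3 -> 6 -> 9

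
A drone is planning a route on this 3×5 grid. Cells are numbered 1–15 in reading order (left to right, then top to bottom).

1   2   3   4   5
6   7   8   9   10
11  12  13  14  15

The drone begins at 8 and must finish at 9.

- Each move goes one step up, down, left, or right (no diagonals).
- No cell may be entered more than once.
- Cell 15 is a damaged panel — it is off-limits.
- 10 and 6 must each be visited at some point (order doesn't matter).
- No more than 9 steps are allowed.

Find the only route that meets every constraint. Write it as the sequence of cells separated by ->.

Any route must reach 10 and 6 and still end at 9 within 9 moves, so the order of the required stops is forced.
Route from 8: left 2 to 6, up 1 to 1, right 4 to 5, down 1 to 10, left 1 to 9 — 9 moves in all.
Check: all required cells visited; 9 ≤ 9 moves.

8 -> 7 -> 6 -> 1 -> 2 -> 3 -> 4 -> 5 -> 10 -> 9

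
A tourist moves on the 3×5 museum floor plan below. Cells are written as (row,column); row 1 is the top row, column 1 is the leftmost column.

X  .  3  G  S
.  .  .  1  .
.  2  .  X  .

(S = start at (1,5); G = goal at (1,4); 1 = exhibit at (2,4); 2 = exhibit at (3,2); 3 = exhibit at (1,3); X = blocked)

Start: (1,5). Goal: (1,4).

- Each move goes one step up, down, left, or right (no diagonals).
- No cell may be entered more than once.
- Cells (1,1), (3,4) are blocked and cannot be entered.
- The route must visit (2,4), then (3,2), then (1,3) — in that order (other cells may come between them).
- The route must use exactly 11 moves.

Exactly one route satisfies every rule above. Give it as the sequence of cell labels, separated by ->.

The waypoints must appear in the order (2,4), (3,2), (1,3), with no cell reused.
Route from (1,5): down to (2,5), 2× left (reaching (2,3)), down to (3,3), 2× left (reaching (3,1)), up to (2,1), right to (2,2), up to (1,2), 2× right (reaching (1,4)) — 11 moves in all.
Check: order respected (1 at step 2, 2 at step 5, 3 at step 10); 11 moves as required.

(1,5) -> (2,5) -> (2,4) -> (2,3) -> (3,3) -> (3,2) -> (3,1) -> (2,1) -> (2,2) -> (1,2) -> (1,3) -> (1,4)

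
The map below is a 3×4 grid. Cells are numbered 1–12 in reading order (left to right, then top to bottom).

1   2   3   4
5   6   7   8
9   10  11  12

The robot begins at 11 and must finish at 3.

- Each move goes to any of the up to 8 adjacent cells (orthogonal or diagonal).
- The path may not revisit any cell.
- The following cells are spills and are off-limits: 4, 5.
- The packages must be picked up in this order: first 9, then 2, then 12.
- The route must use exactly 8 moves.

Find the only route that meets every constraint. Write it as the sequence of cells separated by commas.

11, 10, 9, 6, 2, 7, 12, 8, 3

The waypoints must appear in the order 9, 2, 12, with no cell reused.
Route from 11: left 2 to 9, up-right 1 to 6, up 1 to 2, down-right 2 to 12, up 1 to 8, up-left 1 to 3 — 8 moves in all.
Check: order respected (9 at step 2, 2 at step 4, 12 at step 6); 8 moves as required.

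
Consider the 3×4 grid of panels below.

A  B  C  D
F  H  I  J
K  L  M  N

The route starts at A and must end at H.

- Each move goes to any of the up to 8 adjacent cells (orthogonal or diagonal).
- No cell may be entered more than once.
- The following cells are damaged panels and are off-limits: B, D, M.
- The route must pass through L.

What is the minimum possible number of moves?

Any route passes through L somewhere between A and H. Summing Chebyshev distances along the two legs (A → L → H) gives a lower bound of 2 + 1 = 3 moves.
A route of 3 moves achieves this: A → F → L → H.
Since 3 matches the lower bound, it is optimal.

3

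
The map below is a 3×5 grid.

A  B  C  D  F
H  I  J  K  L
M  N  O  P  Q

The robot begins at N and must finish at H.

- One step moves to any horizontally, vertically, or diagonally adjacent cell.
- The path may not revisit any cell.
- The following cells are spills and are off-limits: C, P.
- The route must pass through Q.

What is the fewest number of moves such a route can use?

Any route passes through Q somewhere between N and H. Summing Chebyshev distances along the two legs (N → Q → H) gives a lower bound of 3 + 4 = 7 moves.
The shortest route satisfying every rule uses 8 moves: N → J → D → L → Q → K → O → I → H.
The no-revisit rule (legs can't share cells) pushes the minimum above the 7-move bound; an exhaustive check rules out every length from 7 to 7, leaving 8 as the minimum.

8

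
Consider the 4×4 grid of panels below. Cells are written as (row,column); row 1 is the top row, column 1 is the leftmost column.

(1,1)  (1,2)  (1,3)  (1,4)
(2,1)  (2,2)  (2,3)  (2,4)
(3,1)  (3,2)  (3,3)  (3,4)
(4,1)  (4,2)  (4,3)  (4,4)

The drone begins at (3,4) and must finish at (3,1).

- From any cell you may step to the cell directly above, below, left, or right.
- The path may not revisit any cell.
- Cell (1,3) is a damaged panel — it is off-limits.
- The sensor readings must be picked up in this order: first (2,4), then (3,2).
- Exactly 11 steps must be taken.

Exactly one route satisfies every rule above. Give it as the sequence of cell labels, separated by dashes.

The waypoints must appear in the order (2,4), (3,2), with no cell reused.
Route from (3,4): up to (2,4), left to (2,3), 2× down (reaching (4,3)), left to (4,2), 3× up (reaching (1,2)), left to (1,1), 2× down (reaching (3,1)) — 11 moves in all.
Check: order respected ((2,4) at step 1, (3,2) at step 6); 11 moves as required.

(3,4) - (2,4) - (2,3) - (3,3) - (4,3) - (4,2) - (3,2) - (2,2) - (1,2) - (1,1) - (2,1) - (3,1)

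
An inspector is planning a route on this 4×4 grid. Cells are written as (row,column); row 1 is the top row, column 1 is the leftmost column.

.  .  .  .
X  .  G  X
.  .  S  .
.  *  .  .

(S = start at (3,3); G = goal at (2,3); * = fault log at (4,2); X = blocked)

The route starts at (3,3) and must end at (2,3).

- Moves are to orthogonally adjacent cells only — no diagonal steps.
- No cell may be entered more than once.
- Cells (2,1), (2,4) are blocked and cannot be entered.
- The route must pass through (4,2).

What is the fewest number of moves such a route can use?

Any route passes through (4,2) somewhere between (3,3) and (2,3). Summing Manhattan distances along the two legs ((3,3) → (4,2) → (2,3)) gives a lower bound of 2 + 3 = 5 moves.
A route of 5 moves achieves this: (3,3) → (4,3) → (4,2) → (3,2) → (2,2) → (2,3).
Since 5 matches the lower bound, it is optimal.

5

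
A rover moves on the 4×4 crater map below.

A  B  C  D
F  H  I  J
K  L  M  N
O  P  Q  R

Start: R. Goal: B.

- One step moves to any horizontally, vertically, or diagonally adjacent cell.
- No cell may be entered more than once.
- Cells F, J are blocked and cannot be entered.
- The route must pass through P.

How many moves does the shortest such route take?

Any route passes through P somewhere between R and B. Summing Chebyshev distances along the two legs (R → P → B) gives a lower bound of 2 + 3 = 5 moves.
A route of 5 moves achieves this: R → M → P → K → H → B.
Since 5 matches the lower bound, it is optimal.

5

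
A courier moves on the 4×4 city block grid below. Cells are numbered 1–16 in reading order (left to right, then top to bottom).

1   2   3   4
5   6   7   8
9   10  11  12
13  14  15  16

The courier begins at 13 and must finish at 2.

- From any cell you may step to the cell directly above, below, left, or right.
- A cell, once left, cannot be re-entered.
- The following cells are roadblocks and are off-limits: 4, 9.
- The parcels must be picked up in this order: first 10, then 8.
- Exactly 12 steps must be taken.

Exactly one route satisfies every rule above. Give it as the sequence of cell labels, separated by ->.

13 -> 14 -> 10 -> 11 -> 15 -> 16 -> 12 -> 8 -> 7 -> 6 -> 5 -> 1 -> 2

The waypoints must appear in the order 10, 8, with no cell reused.
Route from 13: right 1 to 14, up 1 to 10, right 1 to 11, down 1 to 15, right 1 to 16, up 2 to 8, left 3 to 5, up 1 to 1, right 1 to 2 — 12 moves in all.
Check: order respected (10 at step 2, 8 at step 7); 12 moves as required.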